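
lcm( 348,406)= 2436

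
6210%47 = 6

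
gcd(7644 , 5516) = 28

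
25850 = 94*275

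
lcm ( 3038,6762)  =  209622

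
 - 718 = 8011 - 8729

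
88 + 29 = 117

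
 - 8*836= -6688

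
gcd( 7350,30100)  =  350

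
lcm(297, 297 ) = 297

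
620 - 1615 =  - 995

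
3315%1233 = 849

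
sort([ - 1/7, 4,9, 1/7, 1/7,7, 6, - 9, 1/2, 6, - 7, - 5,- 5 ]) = [ - 9, - 7,-5 , - 5,  -  1/7,1/7, 1/7,1/2,4,6,6,7,9] 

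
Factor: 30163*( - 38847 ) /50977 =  - 1171742061/50977 = -  3^1*7^1*19^( - 1)* 23^1*31^1  *139^1*563^1*2683^(-1)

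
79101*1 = 79101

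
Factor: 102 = 2^1*3^1 * 17^1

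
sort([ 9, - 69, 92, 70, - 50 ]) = [ - 69, - 50, 9,70, 92] 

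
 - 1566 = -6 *261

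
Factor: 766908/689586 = 2^1*3^5*19^( - 1)  *23^( - 1)  =  486/437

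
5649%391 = 175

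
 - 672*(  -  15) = 10080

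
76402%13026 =11272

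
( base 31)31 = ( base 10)94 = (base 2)1011110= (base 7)163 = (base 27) 3d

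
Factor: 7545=3^1*5^1 * 503^1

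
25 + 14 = 39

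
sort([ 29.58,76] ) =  [29.58, 76]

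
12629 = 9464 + 3165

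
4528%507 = 472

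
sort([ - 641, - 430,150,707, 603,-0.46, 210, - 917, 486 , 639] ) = [ - 917, - 641,-430,  -  0.46,150 , 210,486,603 , 639, 707]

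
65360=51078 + 14282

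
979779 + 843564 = 1823343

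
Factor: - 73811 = - 31^1*2381^1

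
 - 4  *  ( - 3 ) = 12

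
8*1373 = 10984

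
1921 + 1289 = 3210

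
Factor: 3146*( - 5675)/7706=-5^2*11^2*13^1*227^1*3853^( - 1 ) = - 8926775/3853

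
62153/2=62153/2  =  31076.50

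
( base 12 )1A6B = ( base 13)1631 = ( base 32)35J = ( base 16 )CB3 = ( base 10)3251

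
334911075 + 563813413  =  898724488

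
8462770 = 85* 99562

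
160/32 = 5 = 5.00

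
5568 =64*87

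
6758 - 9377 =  - 2619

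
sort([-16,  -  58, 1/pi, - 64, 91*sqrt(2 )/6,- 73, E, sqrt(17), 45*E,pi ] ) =[-73, - 64, - 58, -16,1/pi,E, pi,sqrt( 17 ),91*sqrt( 2 )/6, 45*E] 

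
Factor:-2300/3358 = -2^1*5^2*73^(-1) = - 50/73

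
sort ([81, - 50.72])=[ - 50.72 , 81 ] 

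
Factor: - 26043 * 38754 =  - 1009270422 =- 2^1*3^3 * 2153^1*8681^1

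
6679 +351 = 7030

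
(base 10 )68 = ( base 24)2k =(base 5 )233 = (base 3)2112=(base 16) 44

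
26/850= 13/425 = 0.03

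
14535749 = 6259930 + 8275819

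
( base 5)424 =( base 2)1110010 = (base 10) 114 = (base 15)79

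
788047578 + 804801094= 1592848672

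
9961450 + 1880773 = 11842223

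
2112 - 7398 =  - 5286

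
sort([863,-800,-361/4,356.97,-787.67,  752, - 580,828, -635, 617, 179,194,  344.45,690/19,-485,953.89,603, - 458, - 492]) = [ - 800, - 787.67, - 635, - 580,-492,-485,- 458, - 361/4,690/19,179,194,344.45,356.97, 603,617 , 752,828,863, 953.89]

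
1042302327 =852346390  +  189955937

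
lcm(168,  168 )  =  168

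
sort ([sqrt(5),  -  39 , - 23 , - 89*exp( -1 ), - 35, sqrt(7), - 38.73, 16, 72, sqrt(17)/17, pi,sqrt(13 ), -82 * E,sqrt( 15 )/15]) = [-82*E, - 39, - 38.73, - 35, -89*exp( - 1), - 23,sqrt(17 ) /17, sqrt(15 ) /15,sqrt(5 ),sqrt( 7),pi,sqrt ( 13 ), 16,72]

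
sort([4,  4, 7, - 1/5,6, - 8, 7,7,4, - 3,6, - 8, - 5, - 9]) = [ -9, - 8, - 8, - 5, - 3, - 1/5,4,4, 4, 6,6 , 7,7, 7]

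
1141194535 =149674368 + 991520167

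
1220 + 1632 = 2852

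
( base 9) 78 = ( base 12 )5b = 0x47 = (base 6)155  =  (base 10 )71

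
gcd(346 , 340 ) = 2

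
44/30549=44/30549 = 0.00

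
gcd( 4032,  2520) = 504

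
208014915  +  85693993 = 293708908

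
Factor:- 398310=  - 2^1  *3^1 * 5^1*11^1 *17^1*71^1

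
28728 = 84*342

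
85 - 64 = 21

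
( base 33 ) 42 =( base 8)206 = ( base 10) 134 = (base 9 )158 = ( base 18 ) 78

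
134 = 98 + 36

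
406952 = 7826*52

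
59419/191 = 59419/191 = 311.09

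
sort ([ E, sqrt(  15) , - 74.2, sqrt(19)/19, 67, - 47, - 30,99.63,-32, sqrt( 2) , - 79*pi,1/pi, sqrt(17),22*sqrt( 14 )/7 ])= [-79*pi, - 74.2 ,  -  47,  -  32, - 30,sqrt(19 )/19, 1/pi , sqrt( 2) , E, sqrt(15),sqrt(17 ), 22 * sqrt(14)/7, 67, 99.63 ] 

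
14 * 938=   13132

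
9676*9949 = 96266524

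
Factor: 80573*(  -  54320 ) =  - 2^4*5^1*7^1*97^1*197^1* 409^1 = - 4376725360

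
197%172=25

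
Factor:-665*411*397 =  -3^1* 5^1*7^1*19^1*137^1*397^1 = - 108506055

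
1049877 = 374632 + 675245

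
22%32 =22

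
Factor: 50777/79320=2^( - 3)*3^(-1)*5^( - 1)*661^( - 1 )*50777^1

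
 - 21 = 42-63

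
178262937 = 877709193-699446256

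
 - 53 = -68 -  - 15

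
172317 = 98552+73765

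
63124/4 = 15781 = 15781.00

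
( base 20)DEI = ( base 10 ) 5498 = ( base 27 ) 7EH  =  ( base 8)12572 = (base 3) 21112122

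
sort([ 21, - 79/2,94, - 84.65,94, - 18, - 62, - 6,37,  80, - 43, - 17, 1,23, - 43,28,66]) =[ - 84.65, - 62, - 43,  -  43 ,- 79/2,-18, - 17, - 6,1,21,23,28, 37, 66, 80, 94,  94]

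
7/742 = 1/106 = 0.01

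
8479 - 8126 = 353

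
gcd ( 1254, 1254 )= 1254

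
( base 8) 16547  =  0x1d67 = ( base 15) 236C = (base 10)7527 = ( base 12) 4433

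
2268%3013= 2268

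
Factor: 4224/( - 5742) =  -64/87= - 2^6*3^(-1)*29^( - 1) 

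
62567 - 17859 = 44708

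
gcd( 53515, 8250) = 55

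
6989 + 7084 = 14073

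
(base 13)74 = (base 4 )1133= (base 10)95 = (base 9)115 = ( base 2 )1011111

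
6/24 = 1/4 = 0.25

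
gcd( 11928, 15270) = 6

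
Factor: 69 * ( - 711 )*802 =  - 39345318 = - 2^1  *3^3 * 23^1 * 79^1*401^1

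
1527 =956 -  - 571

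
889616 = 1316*676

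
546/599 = 546/599 = 0.91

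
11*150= 1650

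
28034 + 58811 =86845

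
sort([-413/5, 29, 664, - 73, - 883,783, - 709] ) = [ - 883, - 709,-413/5,  -  73, 29,664, 783 ]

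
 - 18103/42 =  - 18103/42 = -431.02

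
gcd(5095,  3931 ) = 1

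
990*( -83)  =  -82170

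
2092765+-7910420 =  - 5817655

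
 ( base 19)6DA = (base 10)2423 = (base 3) 10022202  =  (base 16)977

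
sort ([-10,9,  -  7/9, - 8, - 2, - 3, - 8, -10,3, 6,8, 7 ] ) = [-10,  -  10, -8,-8, - 3, - 2, - 7/9,3,6,  7,8,9 ] 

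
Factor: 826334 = 2^1 * 413167^1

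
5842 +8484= 14326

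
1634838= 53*30846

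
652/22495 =652/22495 = 0.03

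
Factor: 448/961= 2^6 * 7^1* 31^( -2) 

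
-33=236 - 269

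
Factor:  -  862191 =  - 3^3*11^1*2903^1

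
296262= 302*981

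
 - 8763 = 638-9401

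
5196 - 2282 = 2914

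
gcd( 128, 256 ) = 128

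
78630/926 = 39315/463 = 84.91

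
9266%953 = 689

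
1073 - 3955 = -2882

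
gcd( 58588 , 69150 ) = 2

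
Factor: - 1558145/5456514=-2^( - 1 )*3^( - 1)*5^1 * 7^( - 1 ) *281^1*1109^1*129917^( - 1)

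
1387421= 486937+900484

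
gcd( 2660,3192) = 532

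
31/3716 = 31/3716 = 0.01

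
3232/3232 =1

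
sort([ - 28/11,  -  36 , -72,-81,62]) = [ - 81, - 72 , - 36, - 28/11,62]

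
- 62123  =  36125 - 98248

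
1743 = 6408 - 4665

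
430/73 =430/73 = 5.89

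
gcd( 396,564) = 12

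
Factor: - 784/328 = -2^1*7^2*41^( -1 ) = - 98/41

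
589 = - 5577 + 6166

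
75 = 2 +73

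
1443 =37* 39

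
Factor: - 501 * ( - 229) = 114729 = 3^1*167^1 *229^1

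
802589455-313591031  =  488998424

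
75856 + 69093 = 144949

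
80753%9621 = 3785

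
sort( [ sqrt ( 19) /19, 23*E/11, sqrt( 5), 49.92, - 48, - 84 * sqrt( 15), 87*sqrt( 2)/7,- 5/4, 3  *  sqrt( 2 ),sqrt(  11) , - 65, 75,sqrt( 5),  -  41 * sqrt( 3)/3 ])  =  [ - 84*sqrt( 15 ),-65 , -48, - 41*sqrt( 3)/3,-5/4,  sqrt( 19 ) /19, sqrt (5), sqrt(5), sqrt( 11),3*sqrt( 2), 23 * E/11, 87*sqrt( 2 )/7, 49.92,75]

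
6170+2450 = 8620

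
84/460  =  21/115 = 0.18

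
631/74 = 631/74 = 8.53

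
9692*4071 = 39456132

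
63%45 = 18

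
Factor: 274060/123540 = 193/87 = 3^( -1 )*29^(- 1 )*193^1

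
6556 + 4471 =11027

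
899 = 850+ 49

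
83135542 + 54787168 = 137922710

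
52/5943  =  52/5943 = 0.01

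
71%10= 1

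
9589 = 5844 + 3745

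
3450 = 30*115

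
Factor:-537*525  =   - 281925 =- 3^2*5^2*7^1*179^1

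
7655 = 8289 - 634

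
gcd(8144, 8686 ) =2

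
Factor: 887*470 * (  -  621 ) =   -  258888690=- 2^1*3^3 * 5^1* 23^1*47^1*887^1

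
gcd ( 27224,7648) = 8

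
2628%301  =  220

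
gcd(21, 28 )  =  7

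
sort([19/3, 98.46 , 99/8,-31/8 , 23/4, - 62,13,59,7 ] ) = [-62,-31/8,  23/4,19/3,7,  99/8, 13, 59, 98.46]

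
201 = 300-99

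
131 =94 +37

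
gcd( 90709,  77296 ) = 1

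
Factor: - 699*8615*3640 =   -  21919661400=- 2^3 * 3^1 * 5^2*7^1*13^1 * 233^1*1723^1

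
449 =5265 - 4816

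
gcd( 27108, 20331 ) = 6777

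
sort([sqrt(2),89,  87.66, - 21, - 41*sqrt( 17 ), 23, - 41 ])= [ - 41*sqrt(17),  -  41,-21, sqrt( 2 ), 23,87.66, 89]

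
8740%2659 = 763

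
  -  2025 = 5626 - 7651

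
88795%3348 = 1747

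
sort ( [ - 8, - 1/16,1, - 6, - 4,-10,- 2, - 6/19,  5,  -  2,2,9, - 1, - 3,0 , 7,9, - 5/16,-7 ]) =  [ - 10, - 8  ,-7, - 6, - 4, - 3, - 2, - 2, - 1, - 6/19, -5/16, - 1/16, 0,1,2,5,7, 9,9] 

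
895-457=438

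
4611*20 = 92220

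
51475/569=90 + 265/569  =  90.47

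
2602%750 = 352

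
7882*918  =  7235676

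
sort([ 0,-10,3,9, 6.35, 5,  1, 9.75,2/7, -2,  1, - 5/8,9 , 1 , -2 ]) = [ - 10, -2, - 2,-5/8,0, 2/7  ,  1,1,1, 3,5,6.35, 9, 9,9.75 ] 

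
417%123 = 48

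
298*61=18178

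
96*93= 8928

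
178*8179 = 1455862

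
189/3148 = 189/3148 = 0.06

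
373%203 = 170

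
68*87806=5970808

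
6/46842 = 1/7807=0.00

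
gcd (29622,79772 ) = 2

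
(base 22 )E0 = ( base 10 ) 308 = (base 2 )100110100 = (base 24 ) CK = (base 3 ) 102102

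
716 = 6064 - 5348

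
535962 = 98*5469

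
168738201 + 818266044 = 987004245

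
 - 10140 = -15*676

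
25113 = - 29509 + 54622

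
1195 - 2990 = -1795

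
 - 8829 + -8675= - 17504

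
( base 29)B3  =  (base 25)cm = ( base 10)322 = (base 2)101000010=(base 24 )DA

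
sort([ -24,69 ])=[ - 24 , 69]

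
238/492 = 119/246 = 0.48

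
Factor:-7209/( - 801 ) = 9 = 3^2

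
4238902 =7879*538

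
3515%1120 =155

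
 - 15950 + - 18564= - 34514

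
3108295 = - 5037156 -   -  8145451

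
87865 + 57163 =145028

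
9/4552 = 9/4552=   0.00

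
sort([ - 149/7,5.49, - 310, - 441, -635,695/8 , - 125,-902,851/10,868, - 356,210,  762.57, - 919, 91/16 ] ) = [-919, - 902, - 635, - 441,-356, - 310, - 125,- 149/7,5.49,91/16,851/10,695/8, 210, 762.57,868 ] 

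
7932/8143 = 7932/8143 = 0.97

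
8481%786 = 621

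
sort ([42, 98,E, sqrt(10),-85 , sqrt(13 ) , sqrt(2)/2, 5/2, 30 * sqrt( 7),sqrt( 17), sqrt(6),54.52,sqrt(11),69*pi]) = [-85, sqrt(2)/2,sqrt (6 ),5/2, E, sqrt(10), sqrt( 11), sqrt(13), sqrt ( 17),42,54.52, 30*sqrt( 7),98, 69*pi]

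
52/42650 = 26/21325 = 0.00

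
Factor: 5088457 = 11^1*17^1*27211^1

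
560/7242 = 280/3621 = 0.08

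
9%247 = 9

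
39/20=39/20 = 1.95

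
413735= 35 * 11821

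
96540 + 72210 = 168750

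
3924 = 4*981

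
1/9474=1/9474 = 0.00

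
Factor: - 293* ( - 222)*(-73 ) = -4748358 = - 2^1*3^1*37^1*73^1*293^1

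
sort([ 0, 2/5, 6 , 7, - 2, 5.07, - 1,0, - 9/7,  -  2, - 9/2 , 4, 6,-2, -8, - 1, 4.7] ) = [ - 8, - 9/2 , - 2, - 2, - 2,-9/7, - 1, - 1, 0,0,2/5, 4,  4.7, 5.07,  6,6, 7 ] 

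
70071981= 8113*8637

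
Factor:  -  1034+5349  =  4315= 5^1 *863^1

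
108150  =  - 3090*( - 35)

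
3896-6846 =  - 2950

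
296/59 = 296/59= 5.02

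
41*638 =26158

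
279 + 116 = 395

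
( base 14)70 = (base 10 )98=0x62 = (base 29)3B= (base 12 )82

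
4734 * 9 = 42606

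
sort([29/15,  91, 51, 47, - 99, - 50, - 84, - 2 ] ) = [ - 99,- 84,-50, - 2, 29/15,47,51,91 ] 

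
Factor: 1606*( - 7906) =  - 12697036  =  - 2^2*11^1*59^1*67^1*73^1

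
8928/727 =12 +204/727=12.28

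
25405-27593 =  - 2188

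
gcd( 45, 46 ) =1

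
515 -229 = 286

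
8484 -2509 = 5975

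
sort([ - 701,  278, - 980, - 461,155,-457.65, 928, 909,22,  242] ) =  [ - 980, - 701,-461, - 457.65,22,  155,242,278,909,928 ] 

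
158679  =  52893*3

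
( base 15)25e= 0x21b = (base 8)1033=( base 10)539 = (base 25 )le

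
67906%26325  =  15256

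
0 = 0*912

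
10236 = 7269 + 2967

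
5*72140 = 360700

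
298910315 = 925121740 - 626211425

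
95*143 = 13585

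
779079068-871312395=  - 92233327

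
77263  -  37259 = 40004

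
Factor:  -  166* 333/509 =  - 2^1*3^2*37^1 *83^1*509^( -1 ) =-  55278/509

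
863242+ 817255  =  1680497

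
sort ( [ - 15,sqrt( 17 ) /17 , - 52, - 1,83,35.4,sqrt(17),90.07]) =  [- 52, - 15, - 1,sqrt( 17 ) /17, sqrt( 17),35.4,83 , 90.07 ] 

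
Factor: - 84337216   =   - 2^6*317^1*4157^1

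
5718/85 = 67  +  23/85 = 67.27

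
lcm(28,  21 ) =84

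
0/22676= 0 = 0.00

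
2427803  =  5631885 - 3204082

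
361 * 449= 162089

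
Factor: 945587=945587^1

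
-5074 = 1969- 7043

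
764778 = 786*973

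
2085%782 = 521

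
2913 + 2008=4921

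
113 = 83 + 30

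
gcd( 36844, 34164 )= 4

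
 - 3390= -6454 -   -  3064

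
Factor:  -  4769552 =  - 2^4*307^1*971^1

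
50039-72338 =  - 22299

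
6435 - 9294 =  - 2859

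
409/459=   409/459 = 0.89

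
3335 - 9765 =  - 6430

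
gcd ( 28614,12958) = 38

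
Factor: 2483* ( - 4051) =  - 13^1* 191^1*4051^1 =- 10058633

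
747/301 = 747/301 = 2.48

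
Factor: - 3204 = - 2^2*3^2*89^1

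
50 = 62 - 12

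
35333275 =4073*8675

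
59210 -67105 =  - 7895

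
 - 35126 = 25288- 60414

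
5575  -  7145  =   - 1570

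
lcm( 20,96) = 480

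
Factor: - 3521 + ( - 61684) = -65205 = - 3^4*5^1*7^1*23^1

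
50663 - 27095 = 23568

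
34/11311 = 34/11311 = 0.00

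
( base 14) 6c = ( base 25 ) 3l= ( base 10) 96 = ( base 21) 4C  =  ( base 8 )140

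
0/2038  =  0 = 0.00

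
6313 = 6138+175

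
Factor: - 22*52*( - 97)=110968 = 2^3*11^1*13^1*97^1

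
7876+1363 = 9239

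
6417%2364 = 1689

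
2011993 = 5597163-3585170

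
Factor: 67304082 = 2^1*3^1*  1033^1*10859^1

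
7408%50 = 8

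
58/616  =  29/308 = 0.09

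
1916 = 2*958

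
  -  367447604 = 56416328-423863932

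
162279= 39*4161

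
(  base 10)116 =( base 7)224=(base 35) 3b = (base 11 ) A6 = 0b1110100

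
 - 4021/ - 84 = 4021/84 = 47.87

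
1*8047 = 8047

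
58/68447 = 58/68447 = 0.00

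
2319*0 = 0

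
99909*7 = 699363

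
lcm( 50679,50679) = 50679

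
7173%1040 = 933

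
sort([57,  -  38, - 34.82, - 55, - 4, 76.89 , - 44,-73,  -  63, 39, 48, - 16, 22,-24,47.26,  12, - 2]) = [ - 73,-63, - 55,-44, - 38,-34.82,-24,-16, -4,-2, 12,22,39, 47.26, 48,  57, 76.89 ]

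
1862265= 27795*67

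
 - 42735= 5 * ( - 8547)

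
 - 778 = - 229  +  -549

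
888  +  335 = 1223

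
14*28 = 392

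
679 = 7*97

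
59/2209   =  59/2209= 0.03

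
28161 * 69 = 1943109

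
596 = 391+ 205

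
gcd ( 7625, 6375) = 125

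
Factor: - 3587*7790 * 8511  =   - 2^1 *3^1*5^1*17^1*19^1*41^1*211^1*2837^1 = -237820575030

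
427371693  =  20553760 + 406817933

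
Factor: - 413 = - 7^1 * 59^1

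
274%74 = 52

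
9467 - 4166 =5301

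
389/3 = 389/3 = 129.67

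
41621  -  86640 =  - 45019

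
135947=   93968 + 41979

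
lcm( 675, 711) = 53325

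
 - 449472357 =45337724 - 494810081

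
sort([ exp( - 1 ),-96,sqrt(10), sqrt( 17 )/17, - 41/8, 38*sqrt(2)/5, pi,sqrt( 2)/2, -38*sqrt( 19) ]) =[  -  38*sqrt( 19), - 96, - 41/8,sqrt( 17 )/17 , exp( - 1 ), sqrt( 2 )/2, pi,sqrt(10 ), 38*sqrt(2) /5]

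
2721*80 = 217680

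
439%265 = 174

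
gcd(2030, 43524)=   2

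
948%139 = 114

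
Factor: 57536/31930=928/515 = 2^5*5^( -1)*29^1 * 103^ ( - 1)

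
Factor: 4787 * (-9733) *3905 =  - 181941256255 = - 5^1 * 11^1 * 71^1 * 4787^1*9733^1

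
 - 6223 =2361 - 8584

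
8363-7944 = 419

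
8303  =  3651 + 4652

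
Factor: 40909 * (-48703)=-1992391027 = - 11^1*113^1*431^1* 3719^1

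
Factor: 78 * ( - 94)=  -  7332 = -2^2*3^1*13^1*47^1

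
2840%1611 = 1229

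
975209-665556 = 309653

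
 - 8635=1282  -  9917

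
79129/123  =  643 + 40/123 =643.33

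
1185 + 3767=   4952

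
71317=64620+6697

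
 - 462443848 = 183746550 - 646190398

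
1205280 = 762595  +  442685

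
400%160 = 80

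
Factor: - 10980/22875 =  - 12/25 = -2^2*3^1*5^( - 2 )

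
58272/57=1022 + 6/19 =1022.32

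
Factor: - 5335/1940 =  -  11/4 = - 2^(-2 )*11^1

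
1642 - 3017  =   - 1375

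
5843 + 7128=12971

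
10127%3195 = 542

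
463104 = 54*8576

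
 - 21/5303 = -1 + 5282/5303 = -0.00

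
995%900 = 95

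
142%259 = 142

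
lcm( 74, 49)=3626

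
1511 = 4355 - 2844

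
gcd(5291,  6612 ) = 1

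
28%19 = 9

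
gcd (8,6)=2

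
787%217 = 136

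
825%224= 153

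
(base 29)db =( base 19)118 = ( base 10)388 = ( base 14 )1DA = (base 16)184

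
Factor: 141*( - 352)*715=- 35486880=- 2^5*3^1*5^1*11^2*13^1*47^1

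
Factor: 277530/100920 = 11/4 = 2^(-2)*11^1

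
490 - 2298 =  - 1808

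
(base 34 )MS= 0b1100001000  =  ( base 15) 36B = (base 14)3D6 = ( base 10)776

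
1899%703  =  493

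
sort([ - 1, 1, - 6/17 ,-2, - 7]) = [-7,-2, - 1 ,-6/17, 1]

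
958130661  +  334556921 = 1292687582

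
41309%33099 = 8210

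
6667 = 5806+861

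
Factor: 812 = 2^2*7^1*29^1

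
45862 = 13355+32507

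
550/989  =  550/989 = 0.56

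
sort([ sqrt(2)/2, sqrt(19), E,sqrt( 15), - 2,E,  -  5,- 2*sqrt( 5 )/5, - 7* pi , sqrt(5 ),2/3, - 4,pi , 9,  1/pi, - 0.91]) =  [ - 7*pi , - 5, - 4,-2, - 0.91,  -  2*sqrt ( 5)/5,1/pi, 2/3,  sqrt(2) /2, sqrt( 5), E, E,  pi,sqrt( 15),sqrt(19), 9]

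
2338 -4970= - 2632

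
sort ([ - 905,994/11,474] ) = [ - 905,994/11,474]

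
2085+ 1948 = 4033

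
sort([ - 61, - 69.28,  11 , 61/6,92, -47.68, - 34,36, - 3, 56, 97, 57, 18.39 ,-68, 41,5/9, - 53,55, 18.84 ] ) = [ - 69.28, - 68, - 61, - 53, - 47.68, - 34,-3, 5/9, 61/6, 11 , 18.39, 18.84, 36 , 41, 55, 56, 57, 92, 97 ] 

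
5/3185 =1/637=0.00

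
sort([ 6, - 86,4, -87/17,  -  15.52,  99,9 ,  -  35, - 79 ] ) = [-86, - 79,  -  35,-15.52, - 87/17,4,6,9, 99]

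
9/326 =9/326 = 0.03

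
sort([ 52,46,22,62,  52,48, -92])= [-92,  22, 46, 48 , 52,52,62] 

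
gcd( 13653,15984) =333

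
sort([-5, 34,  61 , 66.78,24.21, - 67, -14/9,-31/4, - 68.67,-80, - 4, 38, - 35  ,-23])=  [ - 80, - 68.67, - 67, - 35,-23 , - 31/4,-5,- 4 , -14/9,  24.21, 34, 38, 61,  66.78 ] 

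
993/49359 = 331/16453 = 0.02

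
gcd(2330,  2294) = 2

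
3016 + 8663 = 11679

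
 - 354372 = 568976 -923348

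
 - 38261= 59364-97625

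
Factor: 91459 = 91459^1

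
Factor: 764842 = 2^1*13^1 * 23^1 * 1279^1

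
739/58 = 739/58 = 12.74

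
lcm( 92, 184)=184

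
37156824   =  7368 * 5043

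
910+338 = 1248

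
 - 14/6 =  - 3+2/3=-  2.33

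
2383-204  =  2179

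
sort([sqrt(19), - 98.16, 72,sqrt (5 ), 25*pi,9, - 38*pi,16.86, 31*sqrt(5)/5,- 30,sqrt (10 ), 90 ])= [ - 38*pi, - 98.16, - 30, sqrt( 5),sqrt (10), sqrt ( 19),9 , 31*sqrt (5 ) /5, 16.86,72,25*pi,90]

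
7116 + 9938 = 17054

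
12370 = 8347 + 4023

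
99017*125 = 12377125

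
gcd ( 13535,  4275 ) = 5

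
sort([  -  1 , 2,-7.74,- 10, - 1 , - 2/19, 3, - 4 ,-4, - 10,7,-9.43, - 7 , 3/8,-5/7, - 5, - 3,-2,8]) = [ - 10 ,-10, - 9.43, - 7.74 , - 7, - 5,-4,-4,-3 , - 2,-1 , -1 ,-5/7, - 2/19, 3/8, 2, 3,7, 8]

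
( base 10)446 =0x1be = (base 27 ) ge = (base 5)3241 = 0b110111110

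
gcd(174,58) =58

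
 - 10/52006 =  - 1 + 25998/26003 = - 0.00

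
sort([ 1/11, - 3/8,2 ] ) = [ - 3/8, 1/11 , 2 ] 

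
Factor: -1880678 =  - 2^1*149^1 * 6311^1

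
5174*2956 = 15294344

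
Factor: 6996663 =3^2*37^1*21011^1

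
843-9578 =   -  8735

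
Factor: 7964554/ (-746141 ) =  - 2^1*11^(-1)* 13^1  *29^ ( - 1 )*2339^( - 1)*306329^1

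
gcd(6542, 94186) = 2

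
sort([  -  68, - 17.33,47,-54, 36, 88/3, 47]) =[- 68,-54, - 17.33,88/3, 36, 47,47 ]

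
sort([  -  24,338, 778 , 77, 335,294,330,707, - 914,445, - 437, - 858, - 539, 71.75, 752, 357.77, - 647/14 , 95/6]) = [ - 914, - 858, - 539, - 437, - 647/14,  -  24 , 95/6, 71.75,77,294,330,  335,338, 357.77 , 445,707,752,778] 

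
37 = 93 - 56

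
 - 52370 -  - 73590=21220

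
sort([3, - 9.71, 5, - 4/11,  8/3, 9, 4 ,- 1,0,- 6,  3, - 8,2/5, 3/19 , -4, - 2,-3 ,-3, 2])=[- 9.71, - 8, - 6, -4,  -  3, - 3, - 2,  -  1,- 4/11, 0, 3/19,2/5 , 2 , 8/3 , 3,3 , 4, 5,9 ]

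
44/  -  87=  -1 + 43/87 = -0.51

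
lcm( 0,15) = 0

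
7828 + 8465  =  16293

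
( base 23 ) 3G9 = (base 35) 1L4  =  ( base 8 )3654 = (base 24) 39K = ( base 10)1964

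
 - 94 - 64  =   - 158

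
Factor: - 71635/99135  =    -  3^ ( - 2)* 2203^( - 1 )*14327^1 = - 14327/19827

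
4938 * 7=34566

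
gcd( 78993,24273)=9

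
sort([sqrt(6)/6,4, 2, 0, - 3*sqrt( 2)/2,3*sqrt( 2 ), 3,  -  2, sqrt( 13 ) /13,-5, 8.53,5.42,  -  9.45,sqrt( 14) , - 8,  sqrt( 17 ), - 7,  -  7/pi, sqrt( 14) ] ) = [ - 9.45, - 8, - 7, - 5,-7/pi, - 3 * sqrt( 2)/2, - 2, 0,sqrt( 13)/13,sqrt( 6 )/6,2,3,  sqrt( 14),sqrt( 14) , 4,sqrt(17),3  *  sqrt(2 ), 5.42,8.53]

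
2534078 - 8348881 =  - 5814803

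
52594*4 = 210376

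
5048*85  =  429080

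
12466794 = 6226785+6240009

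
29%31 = 29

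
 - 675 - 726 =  - 1401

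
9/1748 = 9/1748= 0.01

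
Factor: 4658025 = 3^1*5^2*173^1 * 359^1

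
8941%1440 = 301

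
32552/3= 10850 + 2/3 = 10850.67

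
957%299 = 60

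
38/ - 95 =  - 1 + 3/5 = -  0.40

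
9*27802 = 250218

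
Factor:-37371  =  -3^1*12457^1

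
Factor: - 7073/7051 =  - 641^( - 1)* 643^1 = - 643/641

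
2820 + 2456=5276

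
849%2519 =849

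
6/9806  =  3/4903 =0.00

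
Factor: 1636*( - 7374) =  - 12063864  =  - 2^3*3^1*409^1*  1229^1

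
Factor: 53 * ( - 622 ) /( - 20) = 2^( - 1 )*5^( - 1)*53^1* 311^1 =16483/10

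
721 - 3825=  - 3104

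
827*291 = 240657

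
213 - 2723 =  - 2510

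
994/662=497/331 = 1.50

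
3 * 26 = 78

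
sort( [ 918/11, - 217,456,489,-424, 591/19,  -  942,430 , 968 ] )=[ - 942, - 424, -217, 591/19, 918/11,430,  456,489, 968]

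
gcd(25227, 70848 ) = 9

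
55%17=4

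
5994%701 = 386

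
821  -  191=630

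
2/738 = 1/369 = 0.00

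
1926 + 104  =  2030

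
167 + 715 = 882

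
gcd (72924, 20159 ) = 1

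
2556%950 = 656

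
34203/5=34203/5 = 6840.60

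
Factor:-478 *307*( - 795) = 2^1*3^1*5^1*53^1 *239^1*307^1 = 116663070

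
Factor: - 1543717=-7^1*83^1*2657^1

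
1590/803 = 1+ 787/803=   1.98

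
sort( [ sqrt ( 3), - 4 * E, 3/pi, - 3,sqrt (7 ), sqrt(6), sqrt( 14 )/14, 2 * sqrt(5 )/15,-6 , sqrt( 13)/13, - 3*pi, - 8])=[-4*E,-3 * pi, - 8, - 6, - 3, sqrt(14 )/14 , sqrt(13 ) /13,2*sqrt(5)/15, 3/pi, sqrt( 3), sqrt( 6),sqrt(7 )]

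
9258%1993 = 1286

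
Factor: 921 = 3^1*307^1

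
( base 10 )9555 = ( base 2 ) 10010101010011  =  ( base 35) 7s0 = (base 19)178H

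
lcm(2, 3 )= 6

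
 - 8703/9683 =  - 8703/9683 =- 0.90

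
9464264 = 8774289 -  - 689975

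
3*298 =894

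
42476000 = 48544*875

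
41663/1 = 41663  =  41663.00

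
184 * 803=147752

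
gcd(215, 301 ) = 43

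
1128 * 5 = 5640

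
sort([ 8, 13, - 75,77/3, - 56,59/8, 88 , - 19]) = [  -  75, - 56, - 19,59/8, 8,13, 77/3,88]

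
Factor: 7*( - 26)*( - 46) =8372 = 2^2*7^1*13^1*23^1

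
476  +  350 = 826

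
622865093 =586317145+36547948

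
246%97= 52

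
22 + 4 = 26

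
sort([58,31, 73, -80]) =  [ - 80,31,58,73]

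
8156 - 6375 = 1781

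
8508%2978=2552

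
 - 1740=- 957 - 783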